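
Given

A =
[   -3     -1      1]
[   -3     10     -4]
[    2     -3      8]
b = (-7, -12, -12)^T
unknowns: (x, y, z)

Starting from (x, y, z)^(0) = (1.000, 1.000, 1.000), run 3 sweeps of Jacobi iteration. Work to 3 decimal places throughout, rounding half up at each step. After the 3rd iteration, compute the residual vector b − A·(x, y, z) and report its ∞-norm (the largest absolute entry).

Iteration 1:
  x = (-7 - (-1)·1.000 - (1)·1.000) / (-3) = 2.333
  y = (-12 - (-3)·1.000 - (-4)·1.000) / (10) = -0.500
  z = (-12 - (2)·1.000 - (-3)·1.000) / (8) = -1.375
Iteration 2:
  x = (-7 - (-1)·-0.500 - (1)·-1.375) / (-3) = 2.042
  y = (-12 - (-3)·2.333 - (-4)·-1.375) / (10) = -1.050
  z = (-12 - (2)·2.333 - (-3)·-0.500) / (8) = -2.271
Iteration 3:
  x = (-7 - (-1)·-1.050 - (1)·-2.271) / (-3) = 1.926
  y = (-12 - (-3)·2.042 - (-4)·-2.271) / (10) = -1.496
  z = (-12 - (2)·2.042 - (-3)·-1.050) / (8) = -2.404
Residual b − A·x = (-0.314, -0.878, -1.108); ∞-norm = 1.108

1.108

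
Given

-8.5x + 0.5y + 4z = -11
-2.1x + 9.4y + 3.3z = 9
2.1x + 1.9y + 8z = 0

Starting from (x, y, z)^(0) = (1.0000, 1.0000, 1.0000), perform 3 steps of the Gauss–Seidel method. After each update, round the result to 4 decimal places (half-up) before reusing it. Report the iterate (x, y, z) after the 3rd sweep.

Iteration 1:
  x = (-11 - (0.5)·1.0000 - (4)·1.0000) / (-8.5) = 1.8235
  y = (9 - (-2.1)·1.8235 - (3.3)·1.0000) / (9.4) = 1.0138
  z = (0 - (2.1)·1.8235 - (1.9)·1.0138) / (8) = -0.7194
Iteration 2:
  x = (-11 - (0.5)·1.0138 - (4)·-0.7194) / (-8.5) = 1.0152
  y = (9 - (-2.1)·1.0152 - (3.3)·-0.7194) / (9.4) = 1.4368
  z = (0 - (2.1)·1.0152 - (1.9)·1.4368) / (8) = -0.6077
Iteration 3:
  x = (-11 - (0.5)·1.4368 - (4)·-0.6077) / (-8.5) = 1.0927
  y = (9 - (-2.1)·1.0927 - (3.3)·-0.6077) / (9.4) = 1.4149
  z = (0 - (2.1)·1.0927 - (1.9)·1.4149) / (8) = -0.6229

(1.0927, 1.4149, -0.6229)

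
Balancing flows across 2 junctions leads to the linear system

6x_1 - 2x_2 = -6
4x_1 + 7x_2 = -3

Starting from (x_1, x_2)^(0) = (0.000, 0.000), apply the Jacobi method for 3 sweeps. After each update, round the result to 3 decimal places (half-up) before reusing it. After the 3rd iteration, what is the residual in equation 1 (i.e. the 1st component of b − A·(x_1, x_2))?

0.162

Iteration 1:
  x_1 = (-6 - (-2)·0.000) / (6) = -1.000
  x_2 = (-3 - (4)·0.000) / (7) = -0.429
Iteration 2:
  x_1 = (-6 - (-2)·-0.429) / (6) = -1.143
  x_2 = (-3 - (4)·-1.000) / (7) = 0.143
Iteration 3:
  x_1 = (-6 - (-2)·0.143) / (6) = -0.952
  x_2 = (-3 - (4)·-1.143) / (7) = 0.225
Residual b − A·x = (0.162, -0.767)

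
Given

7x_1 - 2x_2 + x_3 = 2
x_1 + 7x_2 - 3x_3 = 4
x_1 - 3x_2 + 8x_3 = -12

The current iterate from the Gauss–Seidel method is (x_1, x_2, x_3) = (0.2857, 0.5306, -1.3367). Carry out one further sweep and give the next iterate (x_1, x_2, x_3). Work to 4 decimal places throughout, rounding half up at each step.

(0.6283, -0.0912, -1.6127)

One sweep:
  x_1 = (2 - (-2)·0.5306 - (1)·-1.3367) / (7) = 0.6283
  x_2 = (4 - (1)·0.6283 - (-3)·-1.3367) / (7) = -0.0912
  x_3 = (-12 - (1)·0.6283 - (-3)·-0.0912) / (8) = -1.6127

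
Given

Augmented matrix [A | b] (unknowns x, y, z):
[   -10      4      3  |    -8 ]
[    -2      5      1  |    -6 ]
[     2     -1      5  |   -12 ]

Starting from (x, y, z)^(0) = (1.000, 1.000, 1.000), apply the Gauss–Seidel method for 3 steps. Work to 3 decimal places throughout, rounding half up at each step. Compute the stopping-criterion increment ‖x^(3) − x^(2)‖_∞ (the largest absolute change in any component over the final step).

Iteration 1:
  x = (-8 - (4)·1.000 - (3)·1.000) / (-10) = 1.500
  y = (-6 - (-2)·1.500 - (1)·1.000) / (5) = -0.800
  z = (-12 - (2)·1.500 - (-1)·-0.800) / (5) = -3.160
Iteration 2:
  x = (-8 - (4)·-0.800 - (3)·-3.160) / (-10) = -0.468
  y = (-6 - (-2)·-0.468 - (1)·-3.160) / (5) = -0.755
  z = (-12 - (2)·-0.468 - (-1)·-0.755) / (5) = -2.364
Iteration 3:
  x = (-8 - (4)·-0.755 - (3)·-2.364) / (-10) = -0.211
  y = (-6 - (-2)·-0.211 - (1)·-2.364) / (5) = -0.812
  z = (-12 - (2)·-0.211 - (-1)·-0.812) / (5) = -2.478
Change: (0.257, -0.057, -0.114) → max |·| = 0.257

0.257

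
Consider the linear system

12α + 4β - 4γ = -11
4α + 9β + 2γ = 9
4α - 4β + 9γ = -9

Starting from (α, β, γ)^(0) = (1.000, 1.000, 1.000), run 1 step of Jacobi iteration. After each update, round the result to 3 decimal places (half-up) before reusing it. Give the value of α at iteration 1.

-0.917

Iteration 1:
  α = (-11 - (4)·1.000 - (-4)·1.000) / (12) = -0.917
  β = (9 - (4)·1.000 - (2)·1.000) / (9) = 0.333
  γ = (-9 - (4)·1.000 - (-4)·1.000) / (9) = -1.000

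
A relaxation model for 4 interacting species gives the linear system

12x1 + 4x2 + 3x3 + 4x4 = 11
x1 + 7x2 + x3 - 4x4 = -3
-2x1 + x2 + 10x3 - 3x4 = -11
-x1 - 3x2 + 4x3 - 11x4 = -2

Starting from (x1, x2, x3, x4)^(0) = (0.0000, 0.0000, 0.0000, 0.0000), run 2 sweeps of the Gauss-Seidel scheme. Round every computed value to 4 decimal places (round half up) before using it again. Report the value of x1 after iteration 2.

Iteration 1:
  x1 = (11 - (4)·0.0000 - (3)·0.0000 - (4)·0.0000) / (12) = 0.9167
  x2 = (-3 - (1)·0.9167 - (1)·0.0000 - (-4)·0.0000) / (7) = -0.5595
  x3 = (-11 - (-2)·0.9167 - (1)·-0.5595 - (-3)·0.0000) / (10) = -0.8607
  x4 = (-2 - (-1)·0.9167 - (-3)·-0.5595 - (4)·-0.8607) / (-11) = -0.0619
Iteration 2:
  x1 = (11 - (4)·-0.5595 - (3)·-0.8607 - (4)·-0.0619) / (12) = 1.3390
  x2 = (-3 - (1)·1.3390 - (1)·-0.8607 - (-4)·-0.0619) / (7) = -0.5323
  x3 = (-11 - (-2)·1.3390 - (1)·-0.5323 - (-3)·-0.0619) / (10) = -0.7975
  x4 = (-2 - (-1)·1.3390 - (-3)·-0.5323 - (4)·-0.7975) / (-11) = -0.0847

1.3390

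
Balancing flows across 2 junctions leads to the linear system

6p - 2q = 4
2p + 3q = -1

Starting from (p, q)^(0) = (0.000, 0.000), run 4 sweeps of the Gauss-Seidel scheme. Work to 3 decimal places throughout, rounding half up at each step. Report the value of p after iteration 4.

0.452

Iteration 1:
  p = (4 - (-2)·0.000) / (6) = 0.667
  q = (-1 - (2)·0.667) / (3) = -0.778
Iteration 2:
  p = (4 - (-2)·-0.778) / (6) = 0.407
  q = (-1 - (2)·0.407) / (3) = -0.605
Iteration 3:
  p = (4 - (-2)·-0.605) / (6) = 0.465
  q = (-1 - (2)·0.465) / (3) = -0.643
Iteration 4:
  p = (4 - (-2)·-0.643) / (6) = 0.452
  q = (-1 - (2)·0.452) / (3) = -0.635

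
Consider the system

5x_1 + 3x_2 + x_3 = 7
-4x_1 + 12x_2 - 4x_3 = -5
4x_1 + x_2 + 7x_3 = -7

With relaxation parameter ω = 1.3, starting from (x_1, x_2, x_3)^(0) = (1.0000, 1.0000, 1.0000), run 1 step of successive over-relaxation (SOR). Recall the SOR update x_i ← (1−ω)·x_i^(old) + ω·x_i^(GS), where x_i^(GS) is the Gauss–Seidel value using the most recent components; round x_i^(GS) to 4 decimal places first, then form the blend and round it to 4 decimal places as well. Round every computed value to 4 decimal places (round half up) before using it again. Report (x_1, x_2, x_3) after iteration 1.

Iteration 1:
  x_1: GS value = (7 - (3)·1.0000 - (1)·1.0000) / (5) = 0.6000;  x_1 ← (1−ω)·1.0000 + ω·0.6000 = 0.4800
  x_2: GS value = (-5 - (-4)·0.4800 - (-4)·1.0000) / (12) = 0.0767;  x_2 ← (1−ω)·1.0000 + ω·0.0767 = -0.2003
  x_3: GS value = (-7 - (4)·0.4800 - (1)·-0.2003) / (7) = -1.2457;  x_3 ← (1−ω)·1.0000 + ω·-1.2457 = -1.9194

(0.4800, -0.2003, -1.9194)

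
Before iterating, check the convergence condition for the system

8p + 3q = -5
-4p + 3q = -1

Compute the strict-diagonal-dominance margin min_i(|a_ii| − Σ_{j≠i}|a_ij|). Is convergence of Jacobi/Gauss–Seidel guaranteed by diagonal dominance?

-1

row 1: |8| − (3) = 5
row 2: |3| − (4) = -1
minimum over rows = -1 → not strictly diagonally dominant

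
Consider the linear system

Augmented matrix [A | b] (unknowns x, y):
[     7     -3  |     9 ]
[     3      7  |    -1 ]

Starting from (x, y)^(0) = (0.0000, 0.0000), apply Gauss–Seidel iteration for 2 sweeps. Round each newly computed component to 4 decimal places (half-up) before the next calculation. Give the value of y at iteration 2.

-0.5664

Iteration 1:
  x = (9 - (-3)·0.0000) / (7) = 1.2857
  y = (-1 - (3)·1.2857) / (7) = -0.6939
Iteration 2:
  x = (9 - (-3)·-0.6939) / (7) = 0.9883
  y = (-1 - (3)·0.9883) / (7) = -0.5664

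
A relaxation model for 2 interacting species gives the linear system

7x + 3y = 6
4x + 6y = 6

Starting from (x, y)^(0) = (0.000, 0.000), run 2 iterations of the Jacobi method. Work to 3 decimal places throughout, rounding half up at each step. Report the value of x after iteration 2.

Iteration 1:
  x = (6 - (3)·0.000) / (7) = 0.857
  y = (6 - (4)·0.000) / (6) = 1.000
Iteration 2:
  x = (6 - (3)·1.000) / (7) = 0.429
  y = (6 - (4)·0.857) / (6) = 0.429

0.429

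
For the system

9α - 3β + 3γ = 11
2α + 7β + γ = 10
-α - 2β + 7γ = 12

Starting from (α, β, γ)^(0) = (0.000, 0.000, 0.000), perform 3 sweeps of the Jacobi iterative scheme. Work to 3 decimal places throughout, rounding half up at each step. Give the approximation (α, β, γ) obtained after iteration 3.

(0.735, 0.778, 2.114)

Iteration 1:
  α = (11 - (-3)·0.000 - (3)·0.000) / (9) = 1.222
  β = (10 - (2)·0.000 - (1)·0.000) / (7) = 1.429
  γ = (12 - (-1)·0.000 - (-2)·0.000) / (7) = 1.714
Iteration 2:
  α = (11 - (-3)·1.429 - (3)·1.714) / (9) = 1.127
  β = (10 - (2)·1.222 - (1)·1.714) / (7) = 0.835
  γ = (12 - (-1)·1.222 - (-2)·1.429) / (7) = 2.297
Iteration 3:
  α = (11 - (-3)·0.835 - (3)·2.297) / (9) = 0.735
  β = (10 - (2)·1.127 - (1)·2.297) / (7) = 0.778
  γ = (12 - (-1)·1.127 - (-2)·0.835) / (7) = 2.114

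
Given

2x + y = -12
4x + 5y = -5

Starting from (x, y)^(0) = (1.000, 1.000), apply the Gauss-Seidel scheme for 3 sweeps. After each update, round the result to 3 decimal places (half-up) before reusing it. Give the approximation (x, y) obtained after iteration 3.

(-8.740, 5.992)

Iteration 1:
  x = (-12 - (1)·1.000) / (2) = -6.500
  y = (-5 - (4)·-6.500) / (5) = 4.200
Iteration 2:
  x = (-12 - (1)·4.200) / (2) = -8.100
  y = (-5 - (4)·-8.100) / (5) = 5.480
Iteration 3:
  x = (-12 - (1)·5.480) / (2) = -8.740
  y = (-5 - (4)·-8.740) / (5) = 5.992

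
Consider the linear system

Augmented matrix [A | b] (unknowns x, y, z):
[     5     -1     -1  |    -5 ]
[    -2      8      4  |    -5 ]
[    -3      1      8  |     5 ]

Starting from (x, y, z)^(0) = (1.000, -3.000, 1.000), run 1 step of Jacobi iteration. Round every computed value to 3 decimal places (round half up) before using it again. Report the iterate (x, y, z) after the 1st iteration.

(-1.400, -0.875, 1.375)

Iteration 1:
  x = (-5 - (-1)·-3.000 - (-1)·1.000) / (5) = -1.400
  y = (-5 - (-2)·1.000 - (4)·1.000) / (8) = -0.875
  z = (5 - (-3)·1.000 - (1)·-3.000) / (8) = 1.375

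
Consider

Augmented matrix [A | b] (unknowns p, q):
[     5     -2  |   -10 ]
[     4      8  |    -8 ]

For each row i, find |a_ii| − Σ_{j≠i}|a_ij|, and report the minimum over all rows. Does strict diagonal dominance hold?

3

row 1: |5| − (2) = 3
row 2: |8| − (4) = 4
minimum over rows = 3 → strictly diagonally dominant (convergence guaranteed)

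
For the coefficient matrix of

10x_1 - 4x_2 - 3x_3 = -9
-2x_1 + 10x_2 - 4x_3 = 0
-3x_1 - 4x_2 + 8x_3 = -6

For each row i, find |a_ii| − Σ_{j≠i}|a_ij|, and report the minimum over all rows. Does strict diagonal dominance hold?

1

row 1: |10| − (4+3) = 3
row 2: |10| − (2+4) = 4
row 3: |8| − (3+4) = 1
minimum over rows = 1 → strictly diagonally dominant (convergence guaranteed)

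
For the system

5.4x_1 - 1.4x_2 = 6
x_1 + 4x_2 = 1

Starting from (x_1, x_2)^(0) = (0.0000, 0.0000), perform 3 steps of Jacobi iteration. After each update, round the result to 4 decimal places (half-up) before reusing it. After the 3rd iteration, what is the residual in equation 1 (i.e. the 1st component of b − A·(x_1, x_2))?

-0.0227

Iteration 1:
  x_1 = (6 - (-1.4)·0.0000) / (5.4) = 1.1111
  x_2 = (1 - (1)·0.0000) / (4) = 0.2500
Iteration 2:
  x_1 = (6 - (-1.4)·0.2500) / (5.4) = 1.1759
  x_2 = (1 - (1)·1.1111) / (4) = -0.0278
Iteration 3:
  x_1 = (6 - (-1.4)·-0.0278) / (5.4) = 1.1039
  x_2 = (1 - (1)·1.1759) / (4) = -0.0440
Residual b − A·x = (-0.0227, 0.0721)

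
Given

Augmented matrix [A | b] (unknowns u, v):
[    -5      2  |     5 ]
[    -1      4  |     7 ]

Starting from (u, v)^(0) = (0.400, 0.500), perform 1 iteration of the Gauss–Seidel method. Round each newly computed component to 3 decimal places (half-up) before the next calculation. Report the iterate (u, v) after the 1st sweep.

Iteration 1:
  u = (5 - (2)·0.500) / (-5) = -0.800
  v = (7 - (-1)·-0.800) / (4) = 1.550

(-0.800, 1.550)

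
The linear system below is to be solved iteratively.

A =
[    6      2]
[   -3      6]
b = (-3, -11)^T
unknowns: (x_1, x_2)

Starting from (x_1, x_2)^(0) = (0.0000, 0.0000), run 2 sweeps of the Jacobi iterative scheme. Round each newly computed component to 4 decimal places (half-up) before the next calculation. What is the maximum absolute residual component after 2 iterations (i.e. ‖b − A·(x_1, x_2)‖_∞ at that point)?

1.8331

Iteration 1:
  x_1 = (-3 - (2)·0.0000) / (6) = -0.5000
  x_2 = (-11 - (-3)·0.0000) / (6) = -1.8333
Iteration 2:
  x_1 = (-3 - (2)·-1.8333) / (6) = 0.1111
  x_2 = (-11 - (-3)·-0.5000) / (6) = -2.0833
Residual b − A·x = (0.5000, 1.8331); ∞-norm = 1.8331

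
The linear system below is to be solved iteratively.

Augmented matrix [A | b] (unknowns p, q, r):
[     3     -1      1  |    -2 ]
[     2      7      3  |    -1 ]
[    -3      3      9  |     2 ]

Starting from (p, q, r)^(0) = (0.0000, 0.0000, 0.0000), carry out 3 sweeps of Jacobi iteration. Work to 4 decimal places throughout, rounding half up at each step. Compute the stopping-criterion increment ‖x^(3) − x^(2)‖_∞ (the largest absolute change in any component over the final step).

0.1096

Iteration 1:
  p = (-2 - (-1)·0.0000 - (1)·0.0000) / (3) = -0.6667
  q = (-1 - (2)·0.0000 - (3)·0.0000) / (7) = -0.1429
  r = (2 - (-3)·0.0000 - (3)·0.0000) / (9) = 0.2222
Iteration 2:
  p = (-2 - (-1)·-0.1429 - (1)·0.2222) / (3) = -0.7884
  q = (-1 - (2)·-0.6667 - (3)·0.2222) / (7) = -0.0476
  r = (2 - (-3)·-0.6667 - (3)·-0.1429) / (9) = 0.0476
Iteration 3:
  p = (-2 - (-1)·-0.0476 - (1)·0.0476) / (3) = -0.6984
  q = (-1 - (2)·-0.7884 - (3)·0.0476) / (7) = 0.0620
  r = (2 - (-3)·-0.7884 - (3)·-0.0476) / (9) = -0.0247
Change: (0.0900, 0.1096, -0.0723) → max |·| = 0.1096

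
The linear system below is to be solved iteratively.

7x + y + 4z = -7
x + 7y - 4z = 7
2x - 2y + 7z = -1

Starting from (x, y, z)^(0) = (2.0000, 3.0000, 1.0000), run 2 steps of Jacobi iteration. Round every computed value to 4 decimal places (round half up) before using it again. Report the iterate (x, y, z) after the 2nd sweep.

Iteration 1:
  x = (-7 - (1)·3.0000 - (4)·1.0000) / (7) = -2.0000
  y = (7 - (1)·2.0000 - (-4)·1.0000) / (7) = 1.2857
  z = (-1 - (2)·2.0000 - (-2)·3.0000) / (7) = 0.1429
Iteration 2:
  x = (-7 - (1)·1.2857 - (4)·0.1429) / (7) = -1.2653
  y = (7 - (1)·-2.0000 - (-4)·0.1429) / (7) = 1.3674
  z = (-1 - (2)·-2.0000 - (-2)·1.2857) / (7) = 0.7959

(-1.2653, 1.3674, 0.7959)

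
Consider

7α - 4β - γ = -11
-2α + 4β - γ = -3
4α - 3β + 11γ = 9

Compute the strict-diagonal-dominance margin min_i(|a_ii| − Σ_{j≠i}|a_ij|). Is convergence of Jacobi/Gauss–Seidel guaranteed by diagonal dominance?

1

row 1: |7| − (4+1) = 2
row 2: |4| − (2+1) = 1
row 3: |11| − (4+3) = 4
minimum over rows = 1 → strictly diagonally dominant (convergence guaranteed)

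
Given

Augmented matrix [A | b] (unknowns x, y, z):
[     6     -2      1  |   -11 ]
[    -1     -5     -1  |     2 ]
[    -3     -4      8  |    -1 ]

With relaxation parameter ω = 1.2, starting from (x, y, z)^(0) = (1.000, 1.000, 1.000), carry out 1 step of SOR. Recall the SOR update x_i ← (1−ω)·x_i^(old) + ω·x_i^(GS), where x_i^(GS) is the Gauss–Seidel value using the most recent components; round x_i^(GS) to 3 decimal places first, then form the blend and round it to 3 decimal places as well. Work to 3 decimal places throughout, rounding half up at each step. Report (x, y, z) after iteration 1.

(-2.200, -0.392, -1.575)

Iteration 1:
  x: GS value = (-11 - (-2)·1.000 - (1)·1.000) / (6) = -1.667;  x ← (1−ω)·1.000 + ω·-1.667 = -2.200
  y: GS value = (2 - (-1)·-2.200 - (-1)·1.000) / (-5) = -0.160;  y ← (1−ω)·1.000 + ω·-0.160 = -0.392
  z: GS value = (-1 - (-3)·-2.200 - (-4)·-0.392) / (8) = -1.146;  z ← (1−ω)·1.000 + ω·-1.146 = -1.575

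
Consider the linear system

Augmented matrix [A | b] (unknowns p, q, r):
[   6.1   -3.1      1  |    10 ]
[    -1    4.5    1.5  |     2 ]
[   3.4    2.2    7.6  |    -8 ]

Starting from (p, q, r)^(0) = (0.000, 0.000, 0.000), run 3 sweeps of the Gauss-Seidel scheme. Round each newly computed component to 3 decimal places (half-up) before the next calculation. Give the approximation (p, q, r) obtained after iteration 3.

(2.902, 1.954, -2.917)

Iteration 1:
  p = (10 - (-3.1)·0.000 - (1)·0.000) / (6.1) = 1.639
  q = (2 - (-1)·1.639 - (1.5)·0.000) / (4.5) = 0.809
  r = (-8 - (3.4)·1.639 - (2.2)·0.809) / (7.6) = -2.020
Iteration 2:
  p = (10 - (-3.1)·0.809 - (1)·-2.020) / (6.1) = 2.382
  q = (2 - (-1)·2.382 - (1.5)·-2.020) / (4.5) = 1.647
  r = (-8 - (3.4)·2.382 - (2.2)·1.647) / (7.6) = -2.595
Iteration 3:
  p = (10 - (-3.1)·1.647 - (1)·-2.595) / (6.1) = 2.902
  q = (2 - (-1)·2.902 - (1.5)·-2.595) / (4.5) = 1.954
  r = (-8 - (3.4)·2.902 - (2.2)·1.954) / (7.6) = -2.917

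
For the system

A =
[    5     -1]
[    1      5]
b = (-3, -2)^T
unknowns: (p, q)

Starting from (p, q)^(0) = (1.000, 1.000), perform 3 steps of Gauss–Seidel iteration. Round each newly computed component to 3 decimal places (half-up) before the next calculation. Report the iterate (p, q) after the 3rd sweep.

Iteration 1:
  p = (-3 - (-1)·1.000) / (5) = -0.400
  q = (-2 - (1)·-0.400) / (5) = -0.320
Iteration 2:
  p = (-3 - (-1)·-0.320) / (5) = -0.664
  q = (-2 - (1)·-0.664) / (5) = -0.267
Iteration 3:
  p = (-3 - (-1)·-0.267) / (5) = -0.653
  q = (-2 - (1)·-0.653) / (5) = -0.269

(-0.653, -0.269)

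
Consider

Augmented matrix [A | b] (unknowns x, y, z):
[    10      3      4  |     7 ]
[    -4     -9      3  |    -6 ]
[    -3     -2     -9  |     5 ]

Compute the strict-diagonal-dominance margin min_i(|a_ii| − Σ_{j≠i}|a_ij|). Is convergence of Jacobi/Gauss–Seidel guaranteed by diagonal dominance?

row 1: |10| − (3+4) = 3
row 2: |-9| − (4+3) = 2
row 3: |-9| − (3+2) = 4
minimum over rows = 2 → strictly diagonally dominant (convergence guaranteed)

2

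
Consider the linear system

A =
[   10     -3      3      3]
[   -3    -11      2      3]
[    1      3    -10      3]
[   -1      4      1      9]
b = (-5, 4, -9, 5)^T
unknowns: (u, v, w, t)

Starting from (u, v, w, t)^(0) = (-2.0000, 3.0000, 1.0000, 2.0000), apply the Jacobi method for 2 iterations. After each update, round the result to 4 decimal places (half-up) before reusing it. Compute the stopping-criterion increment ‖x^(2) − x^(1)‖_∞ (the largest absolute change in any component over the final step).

1.4106

Iteration 1:
  u = (-5 - (-3)·3.0000 - (3)·1.0000 - (3)·2.0000) / (10) = -0.5000
  v = (4 - (-3)·-2.0000 - (2)·1.0000 - (3)·2.0000) / (-11) = 0.9091
  w = (-9 - (1)·-2.0000 - (3)·3.0000 - (3)·2.0000) / (-10) = 2.2000
  t = (5 - (-1)·-2.0000 - (4)·3.0000 - (1)·1.0000) / (9) = -1.1111
Iteration 2:
  u = (-5 - (-3)·0.9091 - (3)·2.2000 - (3)·-1.1111) / (10) = -0.5539
  v = (4 - (-3)·-0.5000 - (2)·2.2000 - (3)·-1.1111) / (-11) = -0.1303
  w = (-9 - (1)·-0.5000 - (3)·0.9091 - (3)·-1.1111) / (-10) = 0.7894
  t = (5 - (-1)·-0.5000 - (4)·0.9091 - (1)·2.2000) / (9) = -0.1485
Change: (-0.0539, -1.0394, -1.4106, 0.9626) → max |·| = 1.4106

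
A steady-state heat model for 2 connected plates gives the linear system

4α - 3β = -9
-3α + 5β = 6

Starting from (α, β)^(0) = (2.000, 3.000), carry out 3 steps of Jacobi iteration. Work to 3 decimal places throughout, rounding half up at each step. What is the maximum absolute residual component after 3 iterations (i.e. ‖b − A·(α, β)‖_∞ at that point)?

2.700

Iteration 1:
  α = (-9 - (-3)·3.000) / (4) = 0.000
  β = (6 - (-3)·2.000) / (5) = 2.400
Iteration 2:
  α = (-9 - (-3)·2.400) / (4) = -0.450
  β = (6 - (-3)·0.000) / (5) = 1.200
Iteration 3:
  α = (-9 - (-3)·1.200) / (4) = -1.350
  β = (6 - (-3)·-0.450) / (5) = 0.930
Residual b − A·x = (-0.810, -2.700); ∞-norm = 2.700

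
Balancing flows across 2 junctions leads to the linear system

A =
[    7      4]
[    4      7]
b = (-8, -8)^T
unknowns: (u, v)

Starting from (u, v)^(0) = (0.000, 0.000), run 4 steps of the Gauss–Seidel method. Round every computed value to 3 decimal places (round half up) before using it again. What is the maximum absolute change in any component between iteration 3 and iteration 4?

0.029

Iteration 1:
  u = (-8 - (4)·0.000) / (7) = -1.143
  v = (-8 - (4)·-1.143) / (7) = -0.490
Iteration 2:
  u = (-8 - (4)·-0.490) / (7) = -0.863
  v = (-8 - (4)·-0.863) / (7) = -0.650
Iteration 3:
  u = (-8 - (4)·-0.650) / (7) = -0.771
  v = (-8 - (4)·-0.771) / (7) = -0.702
Iteration 4:
  u = (-8 - (4)·-0.702) / (7) = -0.742
  v = (-8 - (4)·-0.742) / (7) = -0.719
Change: (0.029, -0.017) → max |·| = 0.029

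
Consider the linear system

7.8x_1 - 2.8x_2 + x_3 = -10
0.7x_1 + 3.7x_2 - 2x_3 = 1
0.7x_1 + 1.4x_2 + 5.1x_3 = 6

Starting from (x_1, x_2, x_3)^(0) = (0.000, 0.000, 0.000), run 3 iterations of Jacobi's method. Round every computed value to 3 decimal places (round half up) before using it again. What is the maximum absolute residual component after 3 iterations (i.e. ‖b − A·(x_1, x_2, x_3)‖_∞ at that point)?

Iteration 1:
  x_1 = (-10 - (-2.8)·0.000 - (1)·0.000) / (7.8) = -1.282
  x_2 = (1 - (0.7)·0.000 - (-2)·0.000) / (3.7) = 0.270
  x_3 = (6 - (0.7)·0.000 - (1.4)·0.000) / (5.1) = 1.176
Iteration 2:
  x_1 = (-10 - (-2.8)·0.270 - (1)·1.176) / (7.8) = -1.336
  x_2 = (1 - (0.7)·-1.282 - (-2)·1.176) / (3.7) = 1.148
  x_3 = (6 - (0.7)·-1.282 - (1.4)·0.270) / (5.1) = 1.278
Iteration 3:
  x_1 = (-10 - (-2.8)·1.148 - (1)·1.278) / (7.8) = -1.034
  x_2 = (1 - (0.7)·-1.336 - (-2)·1.278) / (3.7) = 1.214
  x_3 = (6 - (0.7)·-1.336 - (1.4)·1.148) / (5.1) = 1.045
Residual b − A·x = (0.419, -0.678, -0.305); ∞-norm = 0.678

0.678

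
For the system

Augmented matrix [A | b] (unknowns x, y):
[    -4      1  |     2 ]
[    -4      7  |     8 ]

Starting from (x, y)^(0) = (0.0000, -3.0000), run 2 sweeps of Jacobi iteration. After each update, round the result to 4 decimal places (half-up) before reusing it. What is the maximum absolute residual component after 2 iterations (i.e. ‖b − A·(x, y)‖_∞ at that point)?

Iteration 1:
  x = (2 - (1)·-3.0000) / (-4) = -1.2500
  y = (8 - (-4)·0.0000) / (7) = 1.1429
Iteration 2:
  x = (2 - (1)·1.1429) / (-4) = -0.2143
  y = (8 - (-4)·-1.2500) / (7) = 0.4286
Residual b − A·x = (0.7142, 4.1426); ∞-norm = 4.1426

4.1426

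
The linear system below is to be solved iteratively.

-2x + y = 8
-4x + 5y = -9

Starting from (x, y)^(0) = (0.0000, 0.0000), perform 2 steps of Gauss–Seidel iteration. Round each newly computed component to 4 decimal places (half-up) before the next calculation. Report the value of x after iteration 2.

Iteration 1:
  x = (8 - (1)·0.0000) / (-2) = -4.0000
  y = (-9 - (-4)·-4.0000) / (5) = -5.0000
Iteration 2:
  x = (8 - (1)·-5.0000) / (-2) = -6.5000
  y = (-9 - (-4)·-6.5000) / (5) = -7.0000

-6.5000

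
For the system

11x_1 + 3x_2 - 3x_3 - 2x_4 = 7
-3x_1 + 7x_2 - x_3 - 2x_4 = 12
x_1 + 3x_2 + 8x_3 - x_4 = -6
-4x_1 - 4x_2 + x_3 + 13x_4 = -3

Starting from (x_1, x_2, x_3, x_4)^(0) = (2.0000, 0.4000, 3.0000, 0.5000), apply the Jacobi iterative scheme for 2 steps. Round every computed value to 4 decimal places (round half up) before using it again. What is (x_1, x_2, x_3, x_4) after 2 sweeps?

(-0.4670, 2.2536, -2.0735, 1.2619)

Iteration 1:
  x_1 = (7 - (3)·0.4000 - (-3)·3.0000 - (-2)·0.5000) / (11) = 1.4364
  x_2 = (12 - (-3)·2.0000 - (-1)·3.0000 - (-2)·0.5000) / (7) = 3.1429
  x_3 = (-6 - (1)·2.0000 - (3)·0.4000 - (-1)·0.5000) / (8) = -1.0875
  x_4 = (-3 - (-4)·2.0000 - (-4)·0.4000 - (1)·3.0000) / (13) = 0.2769
Iteration 2:
  x_1 = (7 - (3)·3.1429 - (-3)·-1.0875 - (-2)·0.2769) / (11) = -0.4670
  x_2 = (12 - (-3)·1.4364 - (-1)·-1.0875 - (-2)·0.2769) / (7) = 2.2536
  x_3 = (-6 - (1)·1.4364 - (3)·3.1429 - (-1)·0.2769) / (8) = -2.0735
  x_4 = (-3 - (-4)·1.4364 - (-4)·3.1429 - (1)·-1.0875) / (13) = 1.2619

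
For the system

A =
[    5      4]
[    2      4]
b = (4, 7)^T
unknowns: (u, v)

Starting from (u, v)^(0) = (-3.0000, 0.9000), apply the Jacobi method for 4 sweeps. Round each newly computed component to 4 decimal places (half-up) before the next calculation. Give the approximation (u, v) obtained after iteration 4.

(-1.3200, 2.0340)

Iteration 1:
  u = (4 - (4)·0.9000) / (5) = 0.0800
  v = (7 - (2)·-3.0000) / (4) = 3.2500
Iteration 2:
  u = (4 - (4)·3.2500) / (5) = -1.8000
  v = (7 - (2)·0.0800) / (4) = 1.7100
Iteration 3:
  u = (4 - (4)·1.7100) / (5) = -0.5680
  v = (7 - (2)·-1.8000) / (4) = 2.6500
Iteration 4:
  u = (4 - (4)·2.6500) / (5) = -1.3200
  v = (7 - (2)·-0.5680) / (4) = 2.0340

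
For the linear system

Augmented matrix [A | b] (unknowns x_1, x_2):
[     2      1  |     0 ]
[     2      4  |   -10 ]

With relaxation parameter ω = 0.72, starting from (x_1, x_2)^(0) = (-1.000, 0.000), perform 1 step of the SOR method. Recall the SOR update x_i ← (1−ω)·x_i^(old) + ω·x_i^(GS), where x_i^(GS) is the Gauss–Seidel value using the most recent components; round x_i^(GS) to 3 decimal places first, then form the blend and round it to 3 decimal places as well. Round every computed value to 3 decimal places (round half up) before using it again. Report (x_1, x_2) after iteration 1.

(-0.280, -1.699)

Iteration 1:
  x_1: GS value = (0 - (1)·0.000) / (2) = 0.000;  x_1 ← (1−ω)·-1.000 + ω·0.000 = -0.280
  x_2: GS value = (-10 - (2)·-0.280) / (4) = -2.360;  x_2 ← (1−ω)·0.000 + ω·-2.360 = -1.699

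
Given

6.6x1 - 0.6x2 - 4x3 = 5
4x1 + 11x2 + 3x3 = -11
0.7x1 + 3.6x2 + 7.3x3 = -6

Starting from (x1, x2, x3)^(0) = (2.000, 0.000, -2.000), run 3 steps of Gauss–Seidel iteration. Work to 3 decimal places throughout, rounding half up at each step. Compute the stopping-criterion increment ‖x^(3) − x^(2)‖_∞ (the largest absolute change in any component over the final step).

0.102

Iteration 1:
  x1 = (5 - (-0.6)·0.000 - (-4)·-2.000) / (6.6) = -0.455
  x2 = (-11 - (4)·-0.455 - (3)·-2.000) / (11) = -0.289
  x3 = (-6 - (0.7)·-0.455 - (3.6)·-0.289) / (7.3) = -0.636
Iteration 2:
  x1 = (5 - (-0.6)·-0.289 - (-4)·-0.636) / (6.6) = 0.346
  x2 = (-11 - (4)·0.346 - (3)·-0.636) / (11) = -0.952
  x3 = (-6 - (0.7)·0.346 - (3.6)·-0.952) / (7.3) = -0.386
Iteration 3:
  x1 = (5 - (-0.6)·-0.952 - (-4)·-0.386) / (6.6) = 0.437
  x2 = (-11 - (4)·0.437 - (3)·-0.386) / (11) = -1.054
  x3 = (-6 - (0.7)·0.437 - (3.6)·-1.054) / (7.3) = -0.344
Change: (0.091, -0.102, 0.042) → max |·| = 0.102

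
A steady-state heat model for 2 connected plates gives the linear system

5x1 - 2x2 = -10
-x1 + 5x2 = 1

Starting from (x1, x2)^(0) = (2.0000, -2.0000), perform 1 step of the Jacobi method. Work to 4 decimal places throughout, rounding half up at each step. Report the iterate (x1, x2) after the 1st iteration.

Iteration 1:
  x1 = (-10 - (-2)·-2.0000) / (5) = -2.8000
  x2 = (1 - (-1)·2.0000) / (5) = 0.6000

(-2.8000, 0.6000)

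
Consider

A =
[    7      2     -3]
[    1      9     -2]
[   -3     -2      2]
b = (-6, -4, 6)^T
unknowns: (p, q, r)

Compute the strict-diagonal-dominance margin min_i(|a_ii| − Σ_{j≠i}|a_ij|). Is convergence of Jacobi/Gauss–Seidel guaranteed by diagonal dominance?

row 1: |7| − (2+3) = 2
row 2: |9| − (1+2) = 6
row 3: |2| − (3+2) = -3
minimum over rows = -3 → not strictly diagonally dominant

-3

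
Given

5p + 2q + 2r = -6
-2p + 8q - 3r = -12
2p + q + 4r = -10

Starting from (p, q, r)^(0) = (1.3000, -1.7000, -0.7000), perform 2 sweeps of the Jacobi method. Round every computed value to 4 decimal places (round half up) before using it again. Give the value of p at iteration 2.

0.4650

Iteration 1:
  p = (-6 - (2)·-1.7000 - (2)·-0.7000) / (5) = -0.2400
  q = (-12 - (-2)·1.3000 - (-3)·-0.7000) / (8) = -1.4375
  r = (-10 - (2)·1.3000 - (1)·-1.7000) / (4) = -2.7250
Iteration 2:
  p = (-6 - (2)·-1.4375 - (2)·-2.7250) / (5) = 0.4650
  q = (-12 - (-2)·-0.2400 - (-3)·-2.7250) / (8) = -2.5819
  r = (-10 - (2)·-0.2400 - (1)·-1.4375) / (4) = -2.0206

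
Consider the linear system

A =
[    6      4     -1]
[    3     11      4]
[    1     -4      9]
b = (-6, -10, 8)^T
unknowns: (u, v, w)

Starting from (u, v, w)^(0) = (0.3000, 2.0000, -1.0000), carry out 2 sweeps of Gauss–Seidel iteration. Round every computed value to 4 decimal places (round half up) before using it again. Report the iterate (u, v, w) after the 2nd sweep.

Iteration 1:
  u = (-6 - (4)·2.0000 - (-1)·-1.0000) / (6) = -2.5000
  v = (-10 - (3)·-2.5000 - (4)·-1.0000) / (11) = 0.1364
  w = (8 - (1)·-2.5000 - (-4)·0.1364) / (9) = 1.2273
Iteration 2:
  u = (-6 - (4)·0.1364 - (-1)·1.2273) / (6) = -0.8864
  v = (-10 - (3)·-0.8864 - (4)·1.2273) / (11) = -1.1136
  w = (8 - (1)·-0.8864 - (-4)·-1.1136) / (9) = 0.4924

(-0.8864, -1.1136, 0.4924)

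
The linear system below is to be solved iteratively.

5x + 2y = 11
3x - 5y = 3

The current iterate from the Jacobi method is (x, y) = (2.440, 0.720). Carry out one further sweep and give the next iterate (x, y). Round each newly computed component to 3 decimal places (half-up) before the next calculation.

One sweep:
  x = (11 - (2)·0.720) / (5) = 1.912
  y = (3 - (3)·2.440) / (-5) = 0.864

(1.912, 0.864)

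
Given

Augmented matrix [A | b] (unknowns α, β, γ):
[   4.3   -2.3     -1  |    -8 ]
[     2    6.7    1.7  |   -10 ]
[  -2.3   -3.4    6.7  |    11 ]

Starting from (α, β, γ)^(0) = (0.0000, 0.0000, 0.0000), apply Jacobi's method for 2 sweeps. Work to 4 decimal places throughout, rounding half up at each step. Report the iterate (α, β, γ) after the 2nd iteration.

Iteration 1:
  α = (-8 - (-2.3)·0.0000 - (-1)·0.0000) / (4.3) = -1.8605
  β = (-10 - (2)·0.0000 - (1.7)·0.0000) / (6.7) = -1.4925
  γ = (11 - (-2.3)·0.0000 - (-3.4)·0.0000) / (6.7) = 1.6418
Iteration 2:
  α = (-8 - (-2.3)·-1.4925 - (-1)·1.6418) / (4.3) = -2.2770
  β = (-10 - (2)·-1.8605 - (1.7)·1.6418) / (6.7) = -1.3537
  γ = (11 - (-2.3)·-1.8605 - (-3.4)·-1.4925) / (6.7) = 0.2457

(-2.2770, -1.3537, 0.2457)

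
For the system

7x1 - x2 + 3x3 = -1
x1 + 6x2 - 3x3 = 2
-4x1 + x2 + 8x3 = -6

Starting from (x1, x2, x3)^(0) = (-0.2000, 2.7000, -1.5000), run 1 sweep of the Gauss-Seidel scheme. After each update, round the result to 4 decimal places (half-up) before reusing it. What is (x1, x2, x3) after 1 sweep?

(0.8857, -0.5643, -0.2366)

Iteration 1:
  x1 = (-1 - (-1)·2.7000 - (3)·-1.5000) / (7) = 0.8857
  x2 = (2 - (1)·0.8857 - (-3)·-1.5000) / (6) = -0.5643
  x3 = (-6 - (-4)·0.8857 - (1)·-0.5643) / (8) = -0.2366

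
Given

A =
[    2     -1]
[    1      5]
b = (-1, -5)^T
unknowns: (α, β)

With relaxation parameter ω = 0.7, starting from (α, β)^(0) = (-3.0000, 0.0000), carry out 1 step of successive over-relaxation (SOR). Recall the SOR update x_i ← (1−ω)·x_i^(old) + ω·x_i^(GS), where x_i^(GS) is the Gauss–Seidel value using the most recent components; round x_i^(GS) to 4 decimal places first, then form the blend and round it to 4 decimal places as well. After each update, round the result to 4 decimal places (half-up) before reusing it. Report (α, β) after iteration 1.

(-1.2500, -0.5250)

Iteration 1:
  α: GS value = (-1 - (-1)·0.0000) / (2) = -0.5000;  α ← (1−ω)·-3.0000 + ω·-0.5000 = -1.2500
  β: GS value = (-5 - (1)·-1.2500) / (5) = -0.7500;  β ← (1−ω)·0.0000 + ω·-0.7500 = -0.5250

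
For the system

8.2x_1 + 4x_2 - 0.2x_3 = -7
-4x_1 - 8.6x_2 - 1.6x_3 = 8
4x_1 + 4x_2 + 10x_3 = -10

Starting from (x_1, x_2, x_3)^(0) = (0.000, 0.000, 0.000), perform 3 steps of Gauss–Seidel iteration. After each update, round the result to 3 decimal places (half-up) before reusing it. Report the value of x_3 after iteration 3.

Iteration 1:
  x_1 = (-7 - (4)·0.000 - (-0.2)·0.000) / (8.2) = -0.854
  x_2 = (8 - (-4)·-0.854 - (-1.6)·0.000) / (-8.6) = -0.533
  x_3 = (-10 - (4)·-0.854 - (4)·-0.533) / (10) = -0.445
Iteration 2:
  x_1 = (-7 - (4)·-0.533 - (-0.2)·-0.445) / (8.2) = -0.605
  x_2 = (8 - (-4)·-0.605 - (-1.6)·-0.445) / (-8.6) = -0.566
  x_3 = (-10 - (4)·-0.605 - (4)·-0.566) / (10) = -0.532
Iteration 3:
  x_1 = (-7 - (4)·-0.566 - (-0.2)·-0.532) / (8.2) = -0.591
  x_2 = (8 - (-4)·-0.591 - (-1.6)·-0.532) / (-8.6) = -0.556
  x_3 = (-10 - (4)·-0.591 - (4)·-0.556) / (10) = -0.541

-0.541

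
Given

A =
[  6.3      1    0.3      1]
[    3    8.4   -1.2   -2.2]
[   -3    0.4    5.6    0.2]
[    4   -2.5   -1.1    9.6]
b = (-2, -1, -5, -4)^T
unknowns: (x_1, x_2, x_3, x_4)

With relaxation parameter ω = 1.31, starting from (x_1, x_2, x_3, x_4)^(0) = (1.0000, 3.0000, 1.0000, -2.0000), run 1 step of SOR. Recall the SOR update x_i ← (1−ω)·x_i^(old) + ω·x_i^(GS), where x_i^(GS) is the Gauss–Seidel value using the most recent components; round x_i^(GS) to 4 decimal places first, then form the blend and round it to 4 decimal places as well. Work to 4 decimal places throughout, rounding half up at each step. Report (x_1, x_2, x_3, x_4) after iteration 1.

(-0.9962, -1.1189, -1.9805, -0.0611)

Iteration 1:
  x_1: GS value = (-2 - (1)·3.0000 - (0.3)·1.0000 - (1)·-2.0000) / (6.3) = -0.5238;  x_1 ← (1−ω)·1.0000 + ω·-0.5238 = -0.9962
  x_2: GS value = (-1 - (3)·-0.9962 - (-1.2)·1.0000 - (-2.2)·-2.0000) / (8.4) = -0.1442;  x_2 ← (1−ω)·3.0000 + ω·-0.1442 = -1.1189
  x_3: GS value = (-5 - (-3)·-0.9962 - (0.4)·-1.1189 - (0.2)·-2.0000) / (5.6) = -1.2752;  x_3 ← (1−ω)·1.0000 + ω·-1.2752 = -1.9805
  x_4: GS value = (-4 - (4)·-0.9962 - (-2.5)·-1.1189 - (-1.1)·-1.9805) / (9.6) = -0.5199;  x_4 ← (1−ω)·-2.0000 + ω·-0.5199 = -0.0611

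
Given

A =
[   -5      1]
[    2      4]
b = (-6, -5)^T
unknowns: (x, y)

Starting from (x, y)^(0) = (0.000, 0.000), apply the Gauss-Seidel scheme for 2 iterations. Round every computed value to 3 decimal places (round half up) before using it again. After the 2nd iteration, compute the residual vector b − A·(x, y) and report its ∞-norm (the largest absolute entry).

Iteration 1:
  x = (-6 - (1)·0.000) / (-5) = 1.200
  y = (-5 - (2)·1.200) / (4) = -1.850
Iteration 2:
  x = (-6 - (1)·-1.850) / (-5) = 0.830
  y = (-5 - (2)·0.830) / (4) = -1.665
Residual b − A·x = (-0.185, 0.000); ∞-norm = 0.185

0.185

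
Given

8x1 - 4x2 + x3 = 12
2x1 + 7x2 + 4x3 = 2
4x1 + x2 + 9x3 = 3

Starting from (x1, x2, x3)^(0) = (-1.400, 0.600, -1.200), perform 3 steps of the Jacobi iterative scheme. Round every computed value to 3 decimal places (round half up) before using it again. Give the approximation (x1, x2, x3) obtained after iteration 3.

Iteration 1:
  x1 = (12 - (-4)·0.600 - (1)·-1.200) / (8) = 1.950
  x2 = (2 - (2)·-1.400 - (4)·-1.200) / (7) = 1.371
  x3 = (3 - (4)·-1.400 - (1)·0.600) / (9) = 0.889
Iteration 2:
  x1 = (12 - (-4)·1.371 - (1)·0.889) / (8) = 2.074
  x2 = (2 - (2)·1.950 - (4)·0.889) / (7) = -0.779
  x3 = (3 - (4)·1.950 - (1)·1.371) / (9) = -0.686
Iteration 3:
  x1 = (12 - (-4)·-0.779 - (1)·-0.686) / (8) = 1.196
  x2 = (2 - (2)·2.074 - (4)·-0.686) / (7) = 0.085
  x3 = (3 - (4)·2.074 - (1)·-0.779) / (9) = -0.502

(1.196, 0.085, -0.502)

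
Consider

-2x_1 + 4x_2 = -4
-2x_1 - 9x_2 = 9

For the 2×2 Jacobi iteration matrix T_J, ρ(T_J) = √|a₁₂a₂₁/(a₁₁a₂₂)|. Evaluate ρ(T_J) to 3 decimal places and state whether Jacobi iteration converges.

a₁₂a₂₁/(a₁₁a₂₂) = (4)·(-2) / ((-2)·(-9)) = -0.444444
ρ = √|-0.444444| = √0.444444 = 0.667
ρ < 1, so Jacobi converges

0.667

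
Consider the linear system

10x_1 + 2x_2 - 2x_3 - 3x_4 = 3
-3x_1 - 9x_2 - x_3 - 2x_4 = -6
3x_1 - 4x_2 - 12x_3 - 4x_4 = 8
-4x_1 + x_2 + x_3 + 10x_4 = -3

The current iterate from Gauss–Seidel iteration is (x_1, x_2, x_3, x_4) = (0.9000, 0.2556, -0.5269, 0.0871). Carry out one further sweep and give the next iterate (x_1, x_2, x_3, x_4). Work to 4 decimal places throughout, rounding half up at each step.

One sweep:
  x_1 = (3 - (2)·0.2556 - (-2)·-0.5269 - (-3)·0.0871) / (10) = 0.1696
  x_2 = (-6 - (-3)·0.1696 - (-1)·-0.5269 - (-2)·0.0871) / (-9) = 0.6493
  x_3 = (8 - (3)·0.1696 - (-4)·0.6493 - (-4)·0.0871) / (-12) = -0.8697
  x_4 = (-3 - (-4)·0.1696 - (1)·0.6493 - (1)·-0.8697) / (10) = -0.2101

(0.1696, 0.6493, -0.8697, -0.2101)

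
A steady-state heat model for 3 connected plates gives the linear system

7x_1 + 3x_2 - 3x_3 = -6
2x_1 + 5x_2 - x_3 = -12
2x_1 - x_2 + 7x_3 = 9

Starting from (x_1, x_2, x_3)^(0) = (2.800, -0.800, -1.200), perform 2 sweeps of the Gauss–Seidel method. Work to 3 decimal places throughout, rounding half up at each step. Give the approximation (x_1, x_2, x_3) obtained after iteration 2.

Iteration 1:
  x_1 = (-6 - (3)·-0.800 - (-3)·-1.200) / (7) = -1.029
  x_2 = (-12 - (2)·-1.029 - (-1)·-1.200) / (5) = -2.228
  x_3 = (9 - (2)·-1.029 - (-1)·-2.228) / (7) = 1.261
Iteration 2:
  x_1 = (-6 - (3)·-2.228 - (-3)·1.261) / (7) = 0.638
  x_2 = (-12 - (2)·0.638 - (-1)·1.261) / (5) = -2.403
  x_3 = (9 - (2)·0.638 - (-1)·-2.403) / (7) = 0.760

(0.638, -2.403, 0.760)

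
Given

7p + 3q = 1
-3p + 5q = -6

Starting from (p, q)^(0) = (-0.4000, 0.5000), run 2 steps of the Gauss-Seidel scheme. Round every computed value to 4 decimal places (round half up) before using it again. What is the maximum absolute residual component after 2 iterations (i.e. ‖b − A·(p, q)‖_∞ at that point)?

Iteration 1:
  p = (1 - (3)·0.5000) / (7) = -0.0714
  q = (-6 - (-3)·-0.0714) / (5) = -1.2428
Iteration 2:
  p = (1 - (3)·-1.2428) / (7) = 0.6755
  q = (-6 - (-3)·0.6755) / (5) = -0.7947
Residual b − A·x = (-1.3444, 0.0000); ∞-norm = 1.3444

1.3444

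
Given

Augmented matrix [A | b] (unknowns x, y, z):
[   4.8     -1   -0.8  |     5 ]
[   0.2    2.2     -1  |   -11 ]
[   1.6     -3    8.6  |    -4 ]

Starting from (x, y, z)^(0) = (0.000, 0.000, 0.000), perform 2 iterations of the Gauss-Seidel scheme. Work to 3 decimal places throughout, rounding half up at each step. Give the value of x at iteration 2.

Iteration 1:
  x = (5 - (-1)·0.000 - (-0.8)·0.000) / (4.8) = 1.042
  y = (-11 - (0.2)·1.042 - (-1)·0.000) / (2.2) = -5.095
  z = (-4 - (1.6)·1.042 - (-3)·-5.095) / (8.6) = -2.436
Iteration 2:
  x = (5 - (-1)·-5.095 - (-0.8)·-2.436) / (4.8) = -0.426
  y = (-11 - (0.2)·-0.426 - (-1)·-2.436) / (2.2) = -6.069
  z = (-4 - (1.6)·-0.426 - (-3)·-6.069) / (8.6) = -2.503

-0.426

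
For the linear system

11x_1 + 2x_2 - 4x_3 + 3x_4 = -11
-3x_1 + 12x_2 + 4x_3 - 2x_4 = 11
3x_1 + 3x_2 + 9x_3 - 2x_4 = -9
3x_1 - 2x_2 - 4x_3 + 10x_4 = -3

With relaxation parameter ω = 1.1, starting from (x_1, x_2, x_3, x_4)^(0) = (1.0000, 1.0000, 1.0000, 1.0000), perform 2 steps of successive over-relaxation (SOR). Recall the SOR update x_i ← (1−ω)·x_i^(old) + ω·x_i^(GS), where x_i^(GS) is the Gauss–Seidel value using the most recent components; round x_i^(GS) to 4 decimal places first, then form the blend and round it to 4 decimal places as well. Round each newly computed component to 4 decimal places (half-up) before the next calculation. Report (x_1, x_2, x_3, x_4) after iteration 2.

Iteration 1:
  x_1: GS value = (-11 - (2)·1.0000 - (-4)·1.0000 - (3)·1.0000) / (11) = -1.0909;  x_1 ← (1−ω)·1.0000 + ω·-1.0909 = -1.3000
  x_2: GS value = (11 - (-3)·-1.3000 - (4)·1.0000 - (-2)·1.0000) / (12) = 0.4250;  x_2 ← (1−ω)·1.0000 + ω·0.4250 = 0.3675
  x_3: GS value = (-9 - (3)·-1.3000 - (3)·0.3675 - (-2)·1.0000) / (9) = -0.4669;  x_3 ← (1−ω)·1.0000 + ω·-0.4669 = -0.6136
  x_4: GS value = (-3 - (3)·-1.3000 - (-2)·0.3675 - (-4)·-0.6136) / (10) = -0.0819;  x_4 ← (1−ω)·1.0000 + ω·-0.0819 = -0.1901
Iteration 2:
  x_1: GS value = (-11 - (2)·0.3675 - (-4)·-0.6136 - (3)·-0.1901) / (11) = -1.2381;  x_1 ← (1−ω)·-1.3000 + ω·-1.2381 = -1.2319
  x_2: GS value = (11 - (-3)·-1.2319 - (4)·-0.6136 - (-2)·-0.1901) / (12) = 0.7815;  x_2 ← (1−ω)·0.3675 + ω·0.7815 = 0.8229
  x_3: GS value = (-9 - (3)·-1.2319 - (3)·0.8229 - (-2)·-0.1901) / (9) = -0.9059;  x_3 ← (1−ω)·-0.6136 + ω·-0.9059 = -0.9351
  x_4: GS value = (-3 - (3)·-1.2319 - (-2)·0.8229 - (-4)·-0.9351) / (10) = -0.1399;  x_4 ← (1−ω)·-0.1901 + ω·-0.1399 = -0.1349

(-1.2319, 0.8229, -0.9351, -0.1349)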